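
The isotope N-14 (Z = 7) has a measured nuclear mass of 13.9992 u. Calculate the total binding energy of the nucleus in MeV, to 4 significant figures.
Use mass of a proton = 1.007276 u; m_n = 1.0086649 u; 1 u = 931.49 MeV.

104.7 MeV

With 7 protons and 7 neutrons (A = 14):
Mass of separated nucleons = 7(1.007276) + 7(1.0086649) = 7.050932 + 7.0606543 = 14.1115863 u
Mass defect Δm = 14.1115863 − 13.9992 = 0.1123863 u
E_B = 0.1123863 × 931.49 = 104.687 MeV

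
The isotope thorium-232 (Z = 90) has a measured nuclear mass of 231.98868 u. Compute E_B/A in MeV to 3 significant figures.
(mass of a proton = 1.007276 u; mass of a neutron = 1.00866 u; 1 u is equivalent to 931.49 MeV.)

7.61 MeV/nucleon

With 90 protons and 142 neutrons (A = 232):
Σm = 90·m_p + 142·m_n = 90.654840 + 143.22972 = 233.884560 u
Δm = 233.884560 − 231.98868 = 1.895880 u
E_B = 1.895880 × 931.49 = 1765.99 MeV
BE/A = 1765.99 MeV / 232 = 7.612 MeV/nucleon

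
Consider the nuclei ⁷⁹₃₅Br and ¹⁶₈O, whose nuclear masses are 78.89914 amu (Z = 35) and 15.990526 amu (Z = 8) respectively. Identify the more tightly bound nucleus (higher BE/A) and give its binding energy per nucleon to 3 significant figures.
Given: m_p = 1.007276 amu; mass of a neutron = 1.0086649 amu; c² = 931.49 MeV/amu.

⁷⁹₃₅Br; 8.69 MeV/nucleon

⁷⁹₃₅Br: Σm = 35(1.007276) + 44(1.0086649) = 79.6359156 amu; Δm = 0.7367756 amu; E_B = 686.30 MeV; E_B/A = 8.687 MeV
¹⁶₈O: Σm = 8(1.007276) + 8(1.0086649) = 16.1275272 amu; Δm = 0.1370012 amu; E_B = 127.62 MeV; E_B/A = 7.976 MeV
⁷⁹₃₅Br has the higher binding energy per nucleon, so it is the more tightly bound nucleus.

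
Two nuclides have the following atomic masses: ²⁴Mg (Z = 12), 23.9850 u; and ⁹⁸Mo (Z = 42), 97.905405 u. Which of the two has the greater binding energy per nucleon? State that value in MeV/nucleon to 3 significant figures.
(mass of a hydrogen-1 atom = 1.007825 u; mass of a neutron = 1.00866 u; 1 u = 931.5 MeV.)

⁹⁸Mo; 8.63 MeV/nucleon

²⁴Mg: Σm = 12(1.007825) + 12(1.00866) = 24.197820 u; Δm = 0.212820 u; E_B = 198.24 MeV; E_B/A = 8.260 MeV
⁹⁸Mo: Σm = 42(1.007825) + 56(1.00866) = 98.813610 u; Δm = 0.908205 u; E_B = 845.99 MeV; E_B/A = 8.633 MeV
⁹⁸Mo has the higher binding energy per nucleon, so it is the more tightly bound nucleus.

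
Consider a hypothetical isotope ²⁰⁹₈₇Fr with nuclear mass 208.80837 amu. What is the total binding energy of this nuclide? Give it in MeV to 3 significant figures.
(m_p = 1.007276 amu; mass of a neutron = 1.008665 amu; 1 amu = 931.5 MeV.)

Z = 87, so N = A − Z = 209 − 87 = 122.
Mass of separated nucleons = 87(1.007276) + 122(1.008665) = 87.633012 + 123.057130 = 210.690142 amu
Δm = 210.690142 − 208.80837 = 1.881772 amu
E_B = 1.881772 × 931.5 = 1752.87 MeV

1750 MeV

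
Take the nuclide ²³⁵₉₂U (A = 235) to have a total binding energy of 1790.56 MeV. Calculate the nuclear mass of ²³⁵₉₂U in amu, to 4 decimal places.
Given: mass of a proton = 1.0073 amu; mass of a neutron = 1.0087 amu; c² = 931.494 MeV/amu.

234.9935 amu

Mass defect = 1790.56 MeV / (931.494 MeV/amu) = 1.922245 amu
Constituent mass = 92(1.0073) + 143(1.0087) = 236.9157 amu
Nuclear mass = 236.9157 − 1.922245 = 234.993455 amu ≈ 234.9935 amu (to 4 decimal places)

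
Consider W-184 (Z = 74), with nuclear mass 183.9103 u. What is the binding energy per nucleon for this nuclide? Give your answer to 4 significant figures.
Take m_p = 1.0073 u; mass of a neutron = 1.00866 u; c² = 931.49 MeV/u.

8.011 MeV/nucleon

Σm = 74·m_p + 110·m_n = 74.5402 + 110.95260 = 185.49280 u
Mass defect Δm = 185.49280 − 183.9103 = 1.58250 u
E_B = 1.58250 × 931.49 = 1474.08 MeV
Per nucleon: 1474.08 / 184 = 8.011 MeV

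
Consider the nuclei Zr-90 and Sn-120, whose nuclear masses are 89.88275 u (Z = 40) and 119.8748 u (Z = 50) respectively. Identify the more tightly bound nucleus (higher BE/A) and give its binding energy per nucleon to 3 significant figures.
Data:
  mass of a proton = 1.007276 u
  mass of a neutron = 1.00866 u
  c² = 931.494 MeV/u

Zr-90; 8.71 MeV/nucleon

Zr-90: Σm = 40(1.007276) + 50(1.00866) = 90.724040 u; Δm = 0.841290 u; E_B = 783.66 MeV; E_B/A = 8.707 MeV
Sn-120: Σm = 50(1.007276) + 70(1.00866) = 120.970000 u; Δm = 1.095200 u; E_B = 1020.17 MeV; E_B/A = 8.501 MeV
Zr-90 has the higher binding energy per nucleon, so it is the more tightly bound nucleus.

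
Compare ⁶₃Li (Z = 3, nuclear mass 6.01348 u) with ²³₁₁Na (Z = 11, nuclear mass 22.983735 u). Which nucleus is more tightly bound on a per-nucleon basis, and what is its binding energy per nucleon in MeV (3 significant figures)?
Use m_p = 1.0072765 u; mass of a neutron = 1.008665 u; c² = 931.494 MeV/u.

⁶₃Li: Σm = 3(1.0072765) + 3(1.008665) = 6.0478245 u; Δm = 0.0343445 u; E_B = 31.992 MeV; E_B/A = 5.332 MeV
²³₁₁Na: Σm = 11(1.0072765) + 12(1.008665) = 23.1840215 u; Δm = 0.2002865 u; E_B = 186.57 MeV; E_B/A = 8.112 MeV
²³₁₁Na has the higher binding energy per nucleon, so it is the more tightly bound nucleus.

²³₁₁Na; 8.11 MeV/nucleon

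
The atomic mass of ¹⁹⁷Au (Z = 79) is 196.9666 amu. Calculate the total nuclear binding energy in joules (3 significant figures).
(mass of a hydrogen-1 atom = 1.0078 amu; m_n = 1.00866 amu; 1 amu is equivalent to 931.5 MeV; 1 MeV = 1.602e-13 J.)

2.49e-10 J

With 79 protons and 118 neutrons (A = 197):
Σm = 79·m(¹H) + 118·m_n = 79.6162 + 119.02188 = 198.63808 amu
Δm = 198.63808 − 196.9666 = 1.67148 amu
E_B = 1.67148 × 931.5 = 1556.98 MeV
In joules: 1556.98 MeV × 1.602e-13 J/MeV = 2.4943e-10 J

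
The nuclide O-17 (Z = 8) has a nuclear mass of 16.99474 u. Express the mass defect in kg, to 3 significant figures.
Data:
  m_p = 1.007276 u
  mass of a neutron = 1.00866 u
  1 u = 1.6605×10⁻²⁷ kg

2.35e-28 kg

Σm = 8·m_p + 9·m_n = 8.058208 + 9.07794 = 17.136148 u
Δm = 17.136148 − 16.99474 = 0.141408 u
In SI units: 0.141408 u × 1.6605×10⁻²⁷ kg/u = 2.3481e-28 kg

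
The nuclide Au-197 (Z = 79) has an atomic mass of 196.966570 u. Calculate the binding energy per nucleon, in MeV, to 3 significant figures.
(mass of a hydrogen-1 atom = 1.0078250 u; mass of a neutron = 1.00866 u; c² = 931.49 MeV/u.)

7.91 MeV/nucleon

Z = 79, so N = A − Z = 197 − 79 = 118.
Σm = 79·m(¹H) + 118·m_n = 79.6181750 + 119.02188 = 198.6400550 u
The mass defect is 198.6400550 − 196.966570 = 1.6734850 u.
Converting to energy: 1.6734850 u × 931.49 MeV/u = 1558.83 MeV
BE/A = 1558.83 MeV / 197 = 7.913 MeV/nucleon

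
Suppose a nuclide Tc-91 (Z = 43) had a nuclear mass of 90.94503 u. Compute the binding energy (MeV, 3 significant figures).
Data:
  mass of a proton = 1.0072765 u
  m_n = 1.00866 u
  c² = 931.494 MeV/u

730 MeV

Σm = 43·m_p + 48·m_n = 43.3128895 + 48.41568 = 91.7285695 u
Δm = 91.7285695 − 90.94503 = 0.7835395 u
Converting to energy: 0.7835395 u × 931.494 MeV/u = 729.862 MeV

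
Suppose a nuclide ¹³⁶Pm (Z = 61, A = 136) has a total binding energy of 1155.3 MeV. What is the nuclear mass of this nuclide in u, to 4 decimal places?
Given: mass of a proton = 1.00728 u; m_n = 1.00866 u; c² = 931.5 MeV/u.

Mass defect = 1155.3 MeV / (931.5 MeV/u) = 1.240258 u
Constituent mass = 61(1.00728) + 75(1.00866) = 137.09358 u
Nuclear mass = 137.09358 − 1.240258 = 135.853322 u ≈ 135.8533 u (to 4 decimal places)

135.8533 u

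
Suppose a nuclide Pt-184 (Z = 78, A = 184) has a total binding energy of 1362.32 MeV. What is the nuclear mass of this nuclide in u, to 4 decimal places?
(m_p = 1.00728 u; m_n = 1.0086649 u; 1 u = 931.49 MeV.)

Mass defect = 1362.32 MeV / (931.49 MeV/u) = 1.462517 u
Constituent mass = 78(1.00728) + 106(1.0086649) = 185.4863194 u
Nuclear mass = 185.4863194 − 1.462517 = 184.0238024 u ≈ 184.0238 u (to 4 decimal places)

184.0238 u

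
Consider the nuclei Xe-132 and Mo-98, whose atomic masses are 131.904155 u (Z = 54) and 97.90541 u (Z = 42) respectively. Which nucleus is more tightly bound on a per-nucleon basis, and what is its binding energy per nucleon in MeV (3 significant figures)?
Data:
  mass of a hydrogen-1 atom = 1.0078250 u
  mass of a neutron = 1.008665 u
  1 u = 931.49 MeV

Xe-132: Σm = 54(1.0078250) + 78(1.008665) = 133.0984200 u; Δm = 1.1942650 u; E_B = 1112.45 MeV; E_B/A = 8.428 MeV
Mo-98: Σm = 42(1.0078250) + 56(1.008665) = 98.8138900 u; Δm = 0.9084800 u; E_B = 846.24 MeV; E_B/A = 8.635 MeV
Mo-98 has the higher binding energy per nucleon, so it is the more tightly bound nucleus.

Mo-98; 8.64 MeV/nucleon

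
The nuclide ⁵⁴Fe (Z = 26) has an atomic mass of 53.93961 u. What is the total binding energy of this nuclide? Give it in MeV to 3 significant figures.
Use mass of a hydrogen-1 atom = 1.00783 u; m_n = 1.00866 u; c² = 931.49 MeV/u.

With 26 protons and 28 neutrons (A = 54):
Total constituent mass: 26 × 1.00783 + 28 × 1.00866 = 54.44606 u
Δm = 54.44606 − 53.93961 = 0.50645 u
E_B = 0.50645 × 931.49 = 471.753 MeV

472 MeV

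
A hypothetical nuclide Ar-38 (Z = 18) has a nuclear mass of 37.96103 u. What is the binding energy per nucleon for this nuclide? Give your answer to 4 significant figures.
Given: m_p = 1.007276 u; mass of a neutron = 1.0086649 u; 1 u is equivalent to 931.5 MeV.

With 18 protons and 20 neutrons (A = 38):
Total constituent mass: 18 × 1.007276 + 20 × 1.0086649 = 38.3042660 u
Δm = 38.3042660 − 37.96103 = 0.3432360 u
Converting to energy: 0.3432360 u × 931.5 MeV/u = 319.724 MeV
BE/A = 319.724 MeV / 38 = 8.414 MeV/nucleon

8.414 MeV/nucleon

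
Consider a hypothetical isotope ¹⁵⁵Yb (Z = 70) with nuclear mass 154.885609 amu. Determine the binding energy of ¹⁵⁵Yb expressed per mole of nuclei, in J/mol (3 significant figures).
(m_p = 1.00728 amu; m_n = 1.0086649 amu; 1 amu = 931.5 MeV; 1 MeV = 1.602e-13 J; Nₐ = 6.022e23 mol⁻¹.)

The nucleus contains 70 protons and 155 − 70 = 85 neutrons.
Σm = 70·m_p + 85·m_n = 70.50960 + 85.7365165 = 156.2461165 amu
The mass defect is 156.2461165 − 154.885609 = 1.3605075 amu.
E_B = 1.3605075 × 931.5 = 1267.31 MeV
Per nucleus in joules: 1267.31 MeV × 1.602e-13 J/MeV = 2.0302e-10 J
Per mole: 2.0302e-10 J × 6.022e23 mol⁻¹ = 1.2226e+14 J/mol

1.22e+14 J/mol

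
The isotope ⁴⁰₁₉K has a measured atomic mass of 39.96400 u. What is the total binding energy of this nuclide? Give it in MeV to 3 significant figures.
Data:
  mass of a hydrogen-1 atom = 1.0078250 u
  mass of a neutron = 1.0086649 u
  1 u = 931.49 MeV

342 MeV

Σm = 19·m(¹H) + 21·m_n = 19.1486750 + 21.1819629 = 40.3306379 u
The mass defect is 40.3306379 − 39.96400 = 0.3666379 u.
E_B = 0.3666379 × 931.49 = 341.520 MeV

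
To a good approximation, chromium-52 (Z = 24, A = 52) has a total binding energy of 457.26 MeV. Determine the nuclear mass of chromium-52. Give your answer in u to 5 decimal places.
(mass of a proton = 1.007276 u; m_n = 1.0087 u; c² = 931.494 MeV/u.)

Mass defect = 457.26 MeV / (931.494 MeV/u) = 0.4908888 u
Constituent mass = 24(1.007276) + 28(1.0087) = 52.418224 u
Nuclear mass = 52.418224 − 0.4908888 = 51.9273352 u ≈ 51.92734 u (to 5 decimal places)

51.92734 u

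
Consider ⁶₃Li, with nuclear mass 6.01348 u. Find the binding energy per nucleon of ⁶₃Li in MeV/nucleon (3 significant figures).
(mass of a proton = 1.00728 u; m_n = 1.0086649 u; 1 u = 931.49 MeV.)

Σm = 3·m_p + 3·m_n = 3.02184 + 3.0259947 = 6.0478347 u
The mass defect is 6.0478347 − 6.01348 = 0.0343547 u.
E_B = 0.0343547 × 931.49 = 32.0011 MeV
Per nucleon: 32.0011 / 6 = 5.334 MeV

5.33 MeV/nucleon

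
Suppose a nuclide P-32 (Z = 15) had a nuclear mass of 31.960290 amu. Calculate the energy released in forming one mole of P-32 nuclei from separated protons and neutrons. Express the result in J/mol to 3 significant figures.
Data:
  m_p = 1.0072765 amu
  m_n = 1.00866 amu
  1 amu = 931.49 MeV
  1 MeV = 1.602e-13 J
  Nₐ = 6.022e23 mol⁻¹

Z = 15, so N = A − Z = 32 − 15 = 17.
Mass of separated nucleons = 15(1.0072765) + 17(1.00866) = 15.1091475 + 17.14722 = 32.2563675 amu
Mass defect Δm = 32.2563675 − 31.960290 = 0.2960775 amu
E_B = 0.2960775 × 931.49 = 275.793 MeV
Per nucleus in joules: 275.793 MeV × 1.602e-13 J/MeV = 4.4182e-11 J
Per mole: 4.4182e-11 J × 6.022e23 mol⁻¹ = 2.6606e+13 J/mol

2.66e+13 J/mol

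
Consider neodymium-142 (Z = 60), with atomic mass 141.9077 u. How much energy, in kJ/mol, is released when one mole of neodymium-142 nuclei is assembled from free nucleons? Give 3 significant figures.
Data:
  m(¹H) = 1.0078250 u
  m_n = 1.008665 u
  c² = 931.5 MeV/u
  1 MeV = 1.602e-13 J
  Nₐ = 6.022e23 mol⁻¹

1.14e+11 kJ/mol

Mass of separated nucleons = 60(1.0078250) + 82(1.008665) = 60.4695000 + 82.710530 = 143.1800300 u
Δm = 143.1800300 − 141.9077 = 1.2723300 u
Binding energy = Δm·c² = 1.2723300 × 931.5 MeV/u = 1185.18 MeV
Per nucleus in joules: 1185.18 MeV × 1.602e-13 J/MeV = 1.8987e-10 J
Per mole: 1.8987e-10 J × 6.022e23 mol⁻¹ = 1.1434e+14 J/mol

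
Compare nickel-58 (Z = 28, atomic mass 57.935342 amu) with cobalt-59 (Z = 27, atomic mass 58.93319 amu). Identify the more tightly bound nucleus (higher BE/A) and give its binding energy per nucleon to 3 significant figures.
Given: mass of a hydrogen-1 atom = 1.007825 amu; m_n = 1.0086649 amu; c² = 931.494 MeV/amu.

nickel-58: Σm = 28(1.007825) + 30(1.0086649) = 58.4790470 amu; Δm = 0.5437050 amu; E_B = 506.46 MeV; E_B/A = 8.732 MeV
cobalt-59: Σm = 27(1.007825) + 32(1.0086649) = 59.4885518 amu; Δm = 0.5553618 amu; E_B = 517.32 MeV; E_B/A = 8.768 MeV
cobalt-59 has the higher binding energy per nucleon, so it is the more tightly bound nucleus.

cobalt-59; 8.77 MeV/nucleon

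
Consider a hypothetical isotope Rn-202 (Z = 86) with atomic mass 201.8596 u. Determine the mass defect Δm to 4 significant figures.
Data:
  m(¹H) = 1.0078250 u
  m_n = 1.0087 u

1.823 u

Total constituent mass: 86 × 1.0078250 + 116 × 1.0087 = 203.6821500 u
Δm = 203.6821500 − 201.8596 = 1.8225500 u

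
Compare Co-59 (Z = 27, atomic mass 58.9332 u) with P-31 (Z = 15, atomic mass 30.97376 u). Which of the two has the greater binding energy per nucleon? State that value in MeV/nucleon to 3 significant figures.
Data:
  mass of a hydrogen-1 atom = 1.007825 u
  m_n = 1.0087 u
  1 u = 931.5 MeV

Co-59; 8.79 MeV/nucleon

Co-59: Σm = 27(1.007825) + 32(1.0087) = 59.489675 u; Δm = 0.556475 u; E_B = 518.36 MeV; E_B/A = 8.786 MeV
P-31: Σm = 15(1.007825) + 16(1.0087) = 31.256575 u; Δm = 0.282815 u; E_B = 263.44 MeV; E_B/A = 8.498 MeV
Co-59 has the higher binding energy per nucleon, so it is the more tightly bound nucleus.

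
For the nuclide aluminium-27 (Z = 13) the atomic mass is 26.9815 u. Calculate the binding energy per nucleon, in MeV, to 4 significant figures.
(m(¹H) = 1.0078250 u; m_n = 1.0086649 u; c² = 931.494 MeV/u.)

Z = 13, so N = A − Z = 27 − 13 = 14.
Total constituent mass: 13 × 1.0078250 + 14 × 1.0086649 = 27.2230336 u
Mass defect Δm = 27.2230336 − 26.9815 = 0.2415336 u
Binding energy = Δm·c² = 0.2415336 × 931.494 MeV/u = 224.987 MeV
Dividing by A = 27 gives 8.333 MeV per nucleon.

8.333 MeV/nucleon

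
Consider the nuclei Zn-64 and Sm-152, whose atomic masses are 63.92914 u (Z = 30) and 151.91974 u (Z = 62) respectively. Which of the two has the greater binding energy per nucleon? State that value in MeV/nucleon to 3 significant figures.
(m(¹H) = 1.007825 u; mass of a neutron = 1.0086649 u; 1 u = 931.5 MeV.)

Zn-64; 8.74 MeV/nucleon

Zn-64: Σm = 30(1.007825) + 34(1.0086649) = 64.5293566 u; Δm = 0.6002166 u; E_B = 559.10 MeV; E_B/A = 8.736 MeV
Sm-152: Σm = 62(1.007825) + 90(1.0086649) = 153.2649910 u; Δm = 1.3452510 u; E_B = 1253.1 MeV; E_B/A = 8.244 MeV
Zn-64 has the higher binding energy per nucleon, so it is the more tightly bound nucleus.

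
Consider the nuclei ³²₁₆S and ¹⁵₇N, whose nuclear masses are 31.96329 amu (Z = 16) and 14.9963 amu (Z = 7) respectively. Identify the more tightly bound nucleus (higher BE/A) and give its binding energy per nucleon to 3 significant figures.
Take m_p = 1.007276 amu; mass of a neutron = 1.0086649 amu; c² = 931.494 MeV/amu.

³²₁₆S: Σm = 16(1.007276) + 16(1.0086649) = 32.2550544 amu; Δm = 0.2917644 amu; E_B = 271.78 MeV; E_B/A = 8.493 MeV
¹⁵₇N: Σm = 7(1.007276) + 8(1.0086649) = 15.1202512 amu; Δm = 0.1239512 amu; E_B = 115.46 MeV; E_B/A = 7.697 MeV
³²₁₆S has the higher binding energy per nucleon, so it is the more tightly bound nucleus.

³²₁₆S; 8.49 MeV/nucleon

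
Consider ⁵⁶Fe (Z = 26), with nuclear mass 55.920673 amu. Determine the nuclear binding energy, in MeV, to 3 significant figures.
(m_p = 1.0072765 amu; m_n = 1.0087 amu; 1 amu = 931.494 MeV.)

493 MeV

With 26 protons and 30 neutrons (A = 56):
Total constituent mass: 26 × 1.0072765 + 30 × 1.0087 = 56.4501890 amu
Mass defect Δm = 56.4501890 − 55.920673 = 0.5295160 amu
Converting to energy: 0.5295160 amu × 931.494 MeV/amu = 493.241 MeV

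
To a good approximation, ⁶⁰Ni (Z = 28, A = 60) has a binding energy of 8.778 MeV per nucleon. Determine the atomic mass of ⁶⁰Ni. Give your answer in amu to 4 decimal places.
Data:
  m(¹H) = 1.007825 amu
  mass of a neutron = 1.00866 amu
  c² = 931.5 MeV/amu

59.9308 amu

Total binding energy = 60 × 8.778 = 526.680 MeV
Mass defect = 526.680 MeV / (931.5 MeV/amu) = 0.565411 amu
Constituent mass = 28(1.007825) + 32(1.00866) = 60.496220 amu
Atomic mass = 60.496220 − 0.565411 = 59.930809 amu ≈ 59.9308 amu (to 4 decimal places)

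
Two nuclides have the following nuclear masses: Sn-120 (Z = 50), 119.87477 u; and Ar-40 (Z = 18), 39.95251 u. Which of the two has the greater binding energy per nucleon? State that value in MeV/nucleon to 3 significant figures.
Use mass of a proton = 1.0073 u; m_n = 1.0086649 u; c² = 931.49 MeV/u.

Sn-120: Σm = 50(1.0073) + 70(1.0086649) = 120.9715430 u; Δm = 1.0967730 u; E_B = 1021.63 MeV; E_B/A = 8.514 MeV
Ar-40: Σm = 18(1.0073) + 22(1.0086649) = 40.3220278 u; Δm = 0.3695178 u; E_B = 344.20 MeV; E_B/A = 8.605 MeV
Ar-40 has the higher binding energy per nucleon, so it is the more tightly bound nucleus.

Ar-40; 8.61 MeV/nucleon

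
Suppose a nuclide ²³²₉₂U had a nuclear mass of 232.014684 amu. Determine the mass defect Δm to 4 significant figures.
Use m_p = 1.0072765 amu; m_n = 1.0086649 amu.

Mass of separated nucleons = 92(1.0072765) + 140(1.0086649) = 92.6694380 + 141.2130860 = 233.8825240 amu
Mass defect Δm = 233.8825240 − 232.014684 = 1.8678400 amu

1.868 amu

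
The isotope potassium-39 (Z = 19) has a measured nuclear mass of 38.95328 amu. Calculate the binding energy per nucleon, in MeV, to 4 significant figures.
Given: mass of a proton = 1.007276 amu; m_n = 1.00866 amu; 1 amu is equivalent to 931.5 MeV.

8.555 MeV/nucleon

The nucleus contains 19 protons and 39 − 19 = 20 neutrons.
Σm = 19·m_p + 20·m_n = 19.138244 + 20.17320 = 39.311444 amu
Δm = 39.311444 − 38.95328 = 0.358164 amu
Binding energy = Δm·c² = 0.358164 × 931.5 MeV/amu = 333.630 MeV
Dividing by A = 39 gives 8.555 MeV per nucleon.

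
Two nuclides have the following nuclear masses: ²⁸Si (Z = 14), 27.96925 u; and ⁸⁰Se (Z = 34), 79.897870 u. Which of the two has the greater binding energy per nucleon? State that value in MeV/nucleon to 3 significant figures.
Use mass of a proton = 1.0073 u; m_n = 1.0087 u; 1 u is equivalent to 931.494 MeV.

⁸⁰Se; 8.74 MeV/nucleon

²⁸Si: Σm = 14(1.0073) + 14(1.0087) = 28.2240 u; Δm = 0.25475 u; E_B = 237.298 MeV; E_B/A = 8.4749 MeV
⁸⁰Se: Σm = 34(1.0073) + 46(1.0087) = 80.6484 u; Δm = 0.750530 u; E_B = 699.11 MeV; E_B/A = 8.739 MeV
⁸⁰Se has the higher binding energy per nucleon, so it is the more tightly bound nucleus.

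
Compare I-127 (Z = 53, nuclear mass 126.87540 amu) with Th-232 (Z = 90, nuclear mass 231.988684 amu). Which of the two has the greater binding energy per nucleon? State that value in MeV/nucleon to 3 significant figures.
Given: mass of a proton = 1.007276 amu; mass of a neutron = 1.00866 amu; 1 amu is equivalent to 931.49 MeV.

I-127; 8.44 MeV/nucleon

I-127: Σm = 53(1.007276) + 74(1.00866) = 128.026468 amu; Δm = 1.151068 amu; E_B = 1072.2 MeV; E_B/A = 8.443 MeV
Th-232: Σm = 90(1.007276) + 142(1.00866) = 233.884560 amu; Δm = 1.895876 amu; E_B = 1766.0 MeV; E_B/A = 7.612 MeV
I-127 has the higher binding energy per nucleon, so it is the more tightly bound nucleus.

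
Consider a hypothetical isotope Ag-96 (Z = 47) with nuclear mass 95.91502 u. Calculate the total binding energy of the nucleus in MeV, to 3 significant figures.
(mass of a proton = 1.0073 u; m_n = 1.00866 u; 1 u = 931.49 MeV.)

Total constituent mass: 47 × 1.0073 + 49 × 1.00866 = 96.76744 u
Mass defect Δm = 96.76744 − 95.91502 = 0.85242 u
E_B = 0.85242 × 931.49 = 794.021 MeV

794 MeV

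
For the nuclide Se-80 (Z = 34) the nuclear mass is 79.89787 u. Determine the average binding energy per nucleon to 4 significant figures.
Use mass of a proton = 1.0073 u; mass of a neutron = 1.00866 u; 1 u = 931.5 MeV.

Σm = 34·m_p + 46·m_n = 34.2482 + 46.39836 = 80.64656 u
The mass defect is 80.64656 − 79.89787 = 0.74869 u.
E_B = 0.74869 × 931.5 = 697.405 MeV
Per nucleon: 697.405 / 80 = 8.718 MeV

8.718 MeV/nucleon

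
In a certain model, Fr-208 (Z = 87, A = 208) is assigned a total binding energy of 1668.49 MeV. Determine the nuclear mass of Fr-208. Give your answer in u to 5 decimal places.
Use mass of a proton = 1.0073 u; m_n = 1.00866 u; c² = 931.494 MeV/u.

207.89176 u

Mass defect = 1668.49 MeV / (931.494 MeV/u) = 1.7911978 u
Constituent mass = 87(1.0073) + 121(1.00866) = 209.68296 u
Nuclear mass = 209.68296 − 1.7911978 = 207.8917622 u ≈ 207.89176 u (to 5 decimal places)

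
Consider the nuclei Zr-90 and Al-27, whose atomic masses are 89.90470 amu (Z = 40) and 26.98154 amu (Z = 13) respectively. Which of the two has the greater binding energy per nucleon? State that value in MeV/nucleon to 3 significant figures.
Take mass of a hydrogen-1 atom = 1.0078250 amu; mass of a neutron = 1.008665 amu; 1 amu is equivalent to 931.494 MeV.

Zr-90: Σm = 40(1.0078250) + 50(1.008665) = 90.7462500 amu; Δm = 0.8415500 amu; E_B = 783.90 MeV; E_B/A = 8.710 MeV
Al-27: Σm = 13(1.0078250) + 14(1.008665) = 27.2230350 amu; Δm = 0.2414950 amu; E_B = 224.951 MeV; E_B/A = 8.332 MeV
Zr-90 has the higher binding energy per nucleon, so it is the more tightly bound nucleus.

Zr-90; 8.71 MeV/nucleon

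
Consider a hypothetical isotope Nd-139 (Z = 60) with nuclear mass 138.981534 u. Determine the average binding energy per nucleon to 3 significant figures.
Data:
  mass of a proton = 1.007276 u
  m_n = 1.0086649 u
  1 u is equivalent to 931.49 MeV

7.64 MeV/nucleon

With 60 protons and 79 neutrons (A = 139):
Mass of separated nucleons = 60(1.007276) + 79(1.0086649) = 60.436560 + 79.6845271 = 140.1210871 u
Mass defect Δm = 140.1210871 − 138.981534 = 1.1395531 u
Converting to energy: 1.1395531 u × 931.49 MeV/u = 1061.48 MeV
Dividing by A = 139 gives 7.637 MeV per nucleon.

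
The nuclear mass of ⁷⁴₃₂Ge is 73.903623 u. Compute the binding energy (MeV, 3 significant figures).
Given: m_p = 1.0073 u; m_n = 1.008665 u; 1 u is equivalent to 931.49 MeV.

The nucleus contains 32 protons and 74 − 32 = 42 neutrons.
Mass of separated nucleons = 32(1.0073) + 42(1.008665) = 32.2336 + 42.363930 = 74.597530 u
Δm = 74.597530 − 73.903623 = 0.693907 u
E_B = 0.693907 × 931.49 = 646.367 MeV

646 MeV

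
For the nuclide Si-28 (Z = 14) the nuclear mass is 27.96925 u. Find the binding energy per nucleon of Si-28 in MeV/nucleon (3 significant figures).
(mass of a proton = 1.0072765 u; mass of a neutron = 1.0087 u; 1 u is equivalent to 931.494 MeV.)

8.46 MeV/nucleon

Z = 14, so N = A − Z = 28 − 14 = 14.
Σm = 14·m_p + 14·m_n = 14.1018710 + 14.1218 = 28.2236710 u
The mass defect is 28.2236710 − 27.96925 = 0.2544210 u.
Binding energy = Δm·c² = 0.2544210 × 931.494 MeV/u = 236.992 MeV
BE/A = 236.992 MeV / 28 = 8.464 MeV/nucleon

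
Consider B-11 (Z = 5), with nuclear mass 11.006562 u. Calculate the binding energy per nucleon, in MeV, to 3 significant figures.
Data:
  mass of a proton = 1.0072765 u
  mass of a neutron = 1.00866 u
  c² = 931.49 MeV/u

Mass of separated nucleons = 5(1.0072765) + 6(1.00866) = 5.0363825 + 6.05196 = 11.0883425 u
The mass defect is 11.0883425 − 11.006562 = 0.0817805 u.
Converting to energy: 0.0817805 u × 931.49 MeV/u = 76.1777 MeV
Per nucleon: 76.1777 / 11 = 6.925 MeV

6.93 MeV/nucleon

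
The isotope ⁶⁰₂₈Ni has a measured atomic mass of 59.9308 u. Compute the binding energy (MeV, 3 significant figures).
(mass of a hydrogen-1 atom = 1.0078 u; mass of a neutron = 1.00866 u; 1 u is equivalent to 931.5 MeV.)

526 MeV

The nucleus contains 28 protons and 60 − 28 = 32 neutrons.
Mass of separated nucleons = 28(1.0078) + 32(1.00866) = 28.2184 + 32.27712 = 60.49552 u
The mass defect is 60.49552 − 59.9308 = 0.56472 u.
Converting to energy: 0.56472 u × 931.5 MeV/u = 526.037 MeV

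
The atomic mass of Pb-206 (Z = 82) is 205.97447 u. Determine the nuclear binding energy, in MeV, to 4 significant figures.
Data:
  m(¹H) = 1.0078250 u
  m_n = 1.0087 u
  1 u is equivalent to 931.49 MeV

1626 MeV

With 82 protons and 124 neutrons (A = 206):
Σm = 82·m(¹H) + 124·m_n = 82.6416500 + 125.0788 = 207.7204500 u
The mass defect is 207.7204500 − 205.97447 = 1.7459800 u.
Converting to energy: 1.7459800 u × 931.49 MeV/u = 1626.36 MeV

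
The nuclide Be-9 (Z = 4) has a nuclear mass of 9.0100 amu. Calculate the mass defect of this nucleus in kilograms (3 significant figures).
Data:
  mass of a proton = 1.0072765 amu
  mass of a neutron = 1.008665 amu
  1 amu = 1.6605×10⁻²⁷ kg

With 4 protons and 5 neutrons (A = 9):
Total constituent mass: 4 × 1.0072765 + 5 × 1.008665 = 9.0724310 amu
The mass defect is 9.0724310 − 9.0100 = 0.0624310 amu.
In SI units: 0.0624310 amu × 1.6605×10⁻²⁷ kg/amu = 1.0367e-28 kg

1.04e-28 kg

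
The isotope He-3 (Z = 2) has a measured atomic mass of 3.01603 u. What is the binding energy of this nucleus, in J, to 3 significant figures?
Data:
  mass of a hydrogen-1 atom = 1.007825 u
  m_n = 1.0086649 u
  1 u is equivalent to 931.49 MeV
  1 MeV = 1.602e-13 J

1.24e-12 J

The nucleus contains 2 protons and 3 − 2 = 1 neutrons.
Mass of separated nucleons = 2(1.007825) + 1(1.0086649) = 2.015650 + 1.0086649 = 3.0243149 u
The mass defect is 3.0243149 − 3.01603 = 0.0082849 u.
E_B = 0.0082849 × 931.49 = 7.71730 MeV
In joules: 7.71730 MeV × 1.602e-13 J/MeV = 1.2363e-12 J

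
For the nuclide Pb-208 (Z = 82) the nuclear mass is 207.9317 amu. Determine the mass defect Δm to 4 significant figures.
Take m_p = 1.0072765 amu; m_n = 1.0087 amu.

1.761 amu

Σm = 82·m_p + 126·m_n = 82.5966730 + 127.0962 = 209.6928730 amu
Mass defect Δm = 209.6928730 − 207.9317 = 1.7611730 amu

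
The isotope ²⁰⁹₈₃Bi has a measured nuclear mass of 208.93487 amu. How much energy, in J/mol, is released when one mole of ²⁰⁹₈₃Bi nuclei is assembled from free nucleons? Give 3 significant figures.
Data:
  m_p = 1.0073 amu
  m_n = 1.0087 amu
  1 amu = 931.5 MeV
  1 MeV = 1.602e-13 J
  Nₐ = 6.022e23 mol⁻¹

With 83 protons and 126 neutrons (A = 209):
Total constituent mass: 83 × 1.0073 + 126 × 1.0087 = 210.7021 amu
Δm = 210.7021 − 208.93487 = 1.76723 amu
Converting to energy: 1.76723 amu × 931.5 MeV/amu = 1646.17 MeV
Per nucleus in joules: 1646.17 MeV × 1.602e-13 J/MeV = 2.6372e-10 J
Per mole: 2.6372e-10 J × 6.022e23 mol⁻¹ = 1.5881e+14 J/mol

1.59e+14 J/mol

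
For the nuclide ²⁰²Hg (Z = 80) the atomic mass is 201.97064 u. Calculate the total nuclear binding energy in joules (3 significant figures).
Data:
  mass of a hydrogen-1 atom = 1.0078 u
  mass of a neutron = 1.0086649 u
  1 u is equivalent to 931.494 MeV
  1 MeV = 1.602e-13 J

Mass of separated nucleons = 80(1.0078) + 122(1.0086649) = 80.6240 + 123.0571178 = 203.6811178 u
Mass defect Δm = 203.6811178 − 201.97064 = 1.7104778 u
Converting to energy: 1.7104778 u × 931.494 MeV/u = 1593.30 MeV
In joules: 1593.30 MeV × 1.602e-13 J/MeV = 2.5525e-10 J

2.55e-10 J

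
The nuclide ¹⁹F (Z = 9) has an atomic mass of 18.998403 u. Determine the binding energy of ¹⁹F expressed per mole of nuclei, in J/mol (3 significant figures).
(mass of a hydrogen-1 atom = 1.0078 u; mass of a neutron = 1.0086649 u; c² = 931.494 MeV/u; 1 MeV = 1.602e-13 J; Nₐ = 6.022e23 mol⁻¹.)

1.42e+13 J/mol

Total constituent mass: 9 × 1.0078 + 10 × 1.0086649 = 19.1568490 u
Mass defect Δm = 19.1568490 − 18.998403 = 0.1584460 u
Converting to energy: 0.1584460 u × 931.494 MeV/u = 147.591 MeV
Per nucleus in joules: 147.591 MeV × 1.602e-13 J/MeV = 2.3644e-11 J
Per mole: 2.3644e-11 J × 6.022e23 mol⁻¹ = 1.4238e+13 J/mol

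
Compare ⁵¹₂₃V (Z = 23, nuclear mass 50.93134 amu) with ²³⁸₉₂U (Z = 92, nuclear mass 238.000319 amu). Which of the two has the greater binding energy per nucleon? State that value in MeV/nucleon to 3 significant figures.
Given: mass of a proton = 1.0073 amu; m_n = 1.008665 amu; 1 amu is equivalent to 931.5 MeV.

⁵¹₂₃V: Σm = 23(1.0073) + 28(1.008665) = 51.410520 amu; Δm = 0.479180 amu; E_B = 446.36 MeV; E_B/A = 8.752 MeV
²³⁸₉₂U: Σm = 92(1.0073) + 146(1.008665) = 239.936690 amu; Δm = 1.936371 amu; E_B = 1803.7 MeV; E_B/A = 7.579 MeV
⁵¹₂₃V has the higher binding energy per nucleon, so it is the more tightly bound nucleus.

⁵¹₂₃V; 8.75 MeV/nucleon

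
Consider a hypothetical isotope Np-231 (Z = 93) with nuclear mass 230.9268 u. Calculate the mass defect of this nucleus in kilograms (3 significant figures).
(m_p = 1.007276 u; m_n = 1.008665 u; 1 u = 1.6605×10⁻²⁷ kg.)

Total constituent mass: 93 × 1.007276 + 138 × 1.008665 = 232.872438 u
The mass defect is 232.872438 − 230.9268 = 1.945638 u.
In SI units: 1.945638 u × 1.6605×10⁻²⁷ kg/u = 3.2307e-27 kg

3.23e-27 kg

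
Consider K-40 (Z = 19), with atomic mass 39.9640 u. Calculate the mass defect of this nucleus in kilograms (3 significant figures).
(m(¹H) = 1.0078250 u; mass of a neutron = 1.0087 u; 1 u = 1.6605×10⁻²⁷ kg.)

6.10e-28 kg

The nucleus contains 19 protons and 40 − 19 = 21 neutrons.
Total constituent mass: 19 × 1.0078250 + 21 × 1.0087 = 40.3313750 u
Δm = 40.3313750 − 39.9640 = 0.3673750 u
In SI units: 0.3673750 u × 1.6605×10⁻²⁷ kg/u = 6.1003e-28 kg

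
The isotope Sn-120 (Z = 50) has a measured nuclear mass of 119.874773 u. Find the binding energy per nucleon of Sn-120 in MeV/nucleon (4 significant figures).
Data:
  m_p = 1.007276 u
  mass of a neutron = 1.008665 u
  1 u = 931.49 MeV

Σm = 50·m_p + 70·m_n = 50.363800 + 70.606550 = 120.970350 u
Mass defect Δm = 120.970350 − 119.874773 = 1.095577 u
E_B = 1.095577 × 931.49 = 1020.52 MeV
Per nucleon: 1020.52 / 120 = 8.504 MeV

8.504 MeV/nucleon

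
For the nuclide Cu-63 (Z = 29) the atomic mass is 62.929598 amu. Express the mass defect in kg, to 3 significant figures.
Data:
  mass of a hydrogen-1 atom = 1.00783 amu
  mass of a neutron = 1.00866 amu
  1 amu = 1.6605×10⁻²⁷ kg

9.83e-28 kg

Z = 29, so N = A − Z = 63 − 29 = 34.
Mass of separated nucleons = 29(1.00783) + 34(1.00866) = 29.22707 + 34.29444 = 63.52151 amu
Mass defect Δm = 63.52151 − 62.929598 = 0.591912 amu
In SI units: 0.591912 amu × 1.6605×10⁻²⁷ kg/amu = 9.8287e-28 kg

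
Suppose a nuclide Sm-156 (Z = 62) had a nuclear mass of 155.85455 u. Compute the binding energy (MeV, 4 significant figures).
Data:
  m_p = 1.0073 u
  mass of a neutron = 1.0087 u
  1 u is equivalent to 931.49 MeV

1319 MeV

Mass of separated nucleons = 62(1.0073) + 94(1.0087) = 62.4526 + 94.8178 = 157.2704 u
Δm = 157.2704 − 155.85455 = 1.41585 u
Binding energy = Δm·c² = 1.41585 × 931.49 MeV/u = 1318.85 MeV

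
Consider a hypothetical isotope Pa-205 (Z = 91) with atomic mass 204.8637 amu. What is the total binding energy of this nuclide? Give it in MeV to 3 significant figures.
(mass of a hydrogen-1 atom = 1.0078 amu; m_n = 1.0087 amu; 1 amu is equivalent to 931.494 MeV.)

1710 MeV

With 91 protons and 114 neutrons (A = 205):
Total constituent mass: 91 × 1.0078 + 114 × 1.0087 = 206.7016 amu
Mass defect Δm = 206.7016 − 204.8637 = 1.8379 amu
Converting to energy: 1.8379 amu × 931.494 MeV/amu = 1711.99 MeV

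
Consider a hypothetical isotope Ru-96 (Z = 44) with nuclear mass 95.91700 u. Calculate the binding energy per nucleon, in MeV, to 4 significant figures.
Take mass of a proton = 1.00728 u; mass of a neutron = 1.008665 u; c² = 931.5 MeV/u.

8.285 MeV/nucleon

With 44 protons and 52 neutrons (A = 96):
Total constituent mass: 44 × 1.00728 + 52 × 1.008665 = 96.770900 u
Δm = 96.770900 − 95.91700 = 0.853900 u
Converting to energy: 0.853900 u × 931.5 MeV/u = 795.4079 MeV
Dividing by A = 96 gives 8.285 MeV per nucleon.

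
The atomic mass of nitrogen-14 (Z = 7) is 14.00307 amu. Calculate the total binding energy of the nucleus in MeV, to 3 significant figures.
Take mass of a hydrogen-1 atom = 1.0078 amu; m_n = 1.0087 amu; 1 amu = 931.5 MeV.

105 MeV

Mass of separated nucleons = 7(1.0078) + 7(1.0087) = 7.0546 + 7.0609 = 14.1155 amu
Mass defect Δm = 14.1155 − 14.00307 = 0.11243 amu
E_B = 0.11243 × 931.5 = 104.729 MeV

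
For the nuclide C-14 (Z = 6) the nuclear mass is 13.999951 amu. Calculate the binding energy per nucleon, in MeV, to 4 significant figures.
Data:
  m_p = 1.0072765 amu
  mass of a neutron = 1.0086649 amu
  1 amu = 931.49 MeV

7.520 MeV/nucleon

Mass of separated nucleons = 6(1.0072765) + 8(1.0086649) = 6.0436590 + 8.0693192 = 14.1129782 amu
Δm = 14.1129782 − 13.999951 = 0.1130272 amu
Binding energy = Δm·c² = 0.1130272 × 931.49 MeV/amu = 105.284 MeV
Per nucleon: 105.284 / 14 = 7.520 MeV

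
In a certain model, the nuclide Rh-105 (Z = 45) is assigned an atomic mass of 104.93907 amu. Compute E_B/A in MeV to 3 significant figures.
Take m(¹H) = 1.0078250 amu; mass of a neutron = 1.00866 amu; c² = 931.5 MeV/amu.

Mass of separated nucleons = 45(1.0078250) + 60(1.00866) = 45.3521250 + 60.51960 = 105.8717250 amu
Δm = 105.8717250 − 104.93907 = 0.9326550 amu
Binding energy = Δm·c² = 0.9326550 × 931.5 MeV/amu = 868.768 MeV
BE/A = 868.768 MeV / 105 = 8.274 MeV/nucleon

8.27 MeV/nucleon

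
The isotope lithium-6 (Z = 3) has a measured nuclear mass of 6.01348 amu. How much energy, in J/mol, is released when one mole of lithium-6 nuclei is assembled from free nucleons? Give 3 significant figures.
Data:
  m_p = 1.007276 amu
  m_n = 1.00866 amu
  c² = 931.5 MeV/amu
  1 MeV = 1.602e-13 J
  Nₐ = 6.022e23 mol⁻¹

Σm = 3·m_p + 3·m_n = 3.021828 + 3.02598 = 6.047808 amu
Δm = 6.047808 − 6.01348 = 0.034328 amu
Binding energy = Δm·c² = 0.034328 × 931.5 MeV/amu = 31.9765 MeV
Per nucleus in joules: 31.9765 MeV × 1.602e-13 J/MeV = 5.1226e-12 J
Per mole: 5.1226e-12 J × 6.022e23 mol⁻¹ = 3.0848e+12 J/mol

3.08e+12 J/mol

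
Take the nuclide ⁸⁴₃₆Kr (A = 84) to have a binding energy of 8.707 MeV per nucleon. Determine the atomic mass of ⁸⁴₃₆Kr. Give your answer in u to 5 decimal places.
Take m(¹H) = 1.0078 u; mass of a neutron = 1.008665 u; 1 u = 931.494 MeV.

Total binding energy = 84 × 8.707 = 731.388 MeV
Mass defect = 731.388 MeV / (931.494 MeV/u) = 0.7851774 u
Constituent mass = 36(1.0078) + 48(1.008665) = 84.696720 u
Atomic mass = 84.696720 − 0.7851774 = 83.9115426 u ≈ 83.91154 u (to 5 decimal places)

83.91154 u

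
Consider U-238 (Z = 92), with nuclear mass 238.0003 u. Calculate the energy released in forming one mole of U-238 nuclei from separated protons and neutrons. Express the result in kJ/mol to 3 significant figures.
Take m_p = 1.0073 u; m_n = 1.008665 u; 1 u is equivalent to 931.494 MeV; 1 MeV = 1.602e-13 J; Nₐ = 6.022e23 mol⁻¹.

1.74e+11 kJ/mol

Z = 92, so N = A − Z = 238 − 92 = 146.
Σm = 92·m_p + 146·m_n = 92.6716 + 147.265090 = 239.936690 u
The mass defect is 239.936690 − 238.0003 = 1.936390 u.
E_B = 1.936390 × 931.494 = 1803.74 MeV
Per nucleus in joules: 1803.74 MeV × 1.602e-13 J/MeV = 2.8896e-10 J
Per mole: 2.8896e-10 J × 6.022e23 mol⁻¹ = 1.7401e+14 J/mol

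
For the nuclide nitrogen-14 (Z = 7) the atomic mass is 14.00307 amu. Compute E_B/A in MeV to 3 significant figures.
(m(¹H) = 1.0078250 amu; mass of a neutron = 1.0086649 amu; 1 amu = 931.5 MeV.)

Σm = 7·m(¹H) + 7·m_n = 7.0547750 + 7.0606543 = 14.1154293 amu
Δm = 14.1154293 − 14.00307 = 0.1123593 amu
E_B = 0.1123593 × 931.5 = 104.663 MeV
Per nucleon: 104.663 / 14 = 7.476 MeV

7.48 MeV/nucleon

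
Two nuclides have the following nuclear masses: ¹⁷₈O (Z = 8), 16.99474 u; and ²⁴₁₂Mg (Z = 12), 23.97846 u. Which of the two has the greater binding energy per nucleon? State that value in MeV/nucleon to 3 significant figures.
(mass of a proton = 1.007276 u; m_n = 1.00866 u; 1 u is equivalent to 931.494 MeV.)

¹⁷₈O: Σm = 8(1.007276) + 9(1.00866) = 17.136148 u; Δm = 0.141408 u; E_B = 131.72 MeV; E_B/A = 7.748 MeV
²⁴₁₂Mg: Σm = 12(1.007276) + 12(1.00866) = 24.191232 u; Δm = 0.212772 u; E_B = 198.20 MeV; E_B/A = 8.258 MeV
²⁴₁₂Mg has the higher binding energy per nucleon, so it is the more tightly bound nucleus.

²⁴₁₂Mg; 8.26 MeV/nucleon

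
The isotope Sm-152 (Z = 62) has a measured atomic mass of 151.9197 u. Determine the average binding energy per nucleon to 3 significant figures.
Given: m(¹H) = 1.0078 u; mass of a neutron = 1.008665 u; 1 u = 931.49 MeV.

8.23 MeV/nucleon

Mass of separated nucleons = 62(1.0078) + 90(1.008665) = 62.4836 + 90.779850 = 153.263450 u
The mass defect is 153.263450 − 151.9197 = 1.343750 u.
Converting to energy: 1.343750 u × 931.49 MeV/u = 1251.69 MeV
Dividing by A = 152 gives 8.2348 MeV per nucleon.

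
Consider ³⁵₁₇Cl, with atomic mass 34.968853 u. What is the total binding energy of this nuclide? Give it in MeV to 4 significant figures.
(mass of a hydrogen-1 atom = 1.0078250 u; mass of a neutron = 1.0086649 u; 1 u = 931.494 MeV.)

The nucleus contains 17 protons and 35 − 17 = 18 neutrons.
Total constituent mass: 17 × 1.0078250 + 18 × 1.0086649 = 35.2889932 u
Δm = 35.2889932 − 34.968853 = 0.3201402 u
Converting to energy: 0.3201402 u × 931.494 MeV/u = 298.209 MeV

298.2 MeV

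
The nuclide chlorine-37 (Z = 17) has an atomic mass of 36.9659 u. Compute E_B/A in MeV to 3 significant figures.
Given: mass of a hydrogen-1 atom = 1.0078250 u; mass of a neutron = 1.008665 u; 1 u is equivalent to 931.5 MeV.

8.57 MeV/nucleon

Z = 17, so N = A − Z = 37 − 17 = 20.
Mass of separated nucleons = 17(1.0078250) + 20(1.008665) = 17.1330250 + 20.173300 = 37.3063250 u
Δm = 37.3063250 − 36.9659 = 0.3404250 u
Converting to energy: 0.3404250 u × 931.5 MeV/u = 317.106 MeV
Per nucleon: 317.106 / 37 = 8.570 MeV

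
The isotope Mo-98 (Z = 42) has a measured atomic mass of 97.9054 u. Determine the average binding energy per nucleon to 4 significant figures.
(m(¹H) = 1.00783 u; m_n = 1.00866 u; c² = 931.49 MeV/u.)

The nucleus contains 42 protons and 98 − 42 = 56 neutrons.
Σm = 42·m(¹H) + 56·m_n = 42.32886 + 56.48496 = 98.81382 u
Mass defect Δm = 98.81382 − 97.9054 = 0.90842 u
E_B = 0.90842 × 931.49 = 846.184 MeV
Dividing by A = 98 gives 8.635 MeV per nucleon.

8.635 MeV/nucleon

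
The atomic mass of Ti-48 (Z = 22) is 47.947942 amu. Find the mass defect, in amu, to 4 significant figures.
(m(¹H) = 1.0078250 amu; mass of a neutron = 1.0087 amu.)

0.4504 amu

Z = 22, so N = A − Z = 48 − 22 = 26.
Σm = 22·m(¹H) + 26·m_n = 22.1721500 + 26.2262 = 48.3983500 amu
Mass defect Δm = 48.3983500 − 47.947942 = 0.4504080 amu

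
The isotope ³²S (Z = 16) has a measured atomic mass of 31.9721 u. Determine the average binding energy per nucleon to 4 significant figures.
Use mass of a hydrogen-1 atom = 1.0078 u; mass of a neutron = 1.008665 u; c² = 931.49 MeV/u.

8.481 MeV/nucleon

Total constituent mass: 16 × 1.0078 + 16 × 1.008665 = 32.263440 u
Δm = 32.263440 − 31.9721 = 0.291340 u
Converting to energy: 0.291340 u × 931.49 MeV/u = 271.380 MeV
Per nucleon: 271.380 / 32 = 8.481 MeV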